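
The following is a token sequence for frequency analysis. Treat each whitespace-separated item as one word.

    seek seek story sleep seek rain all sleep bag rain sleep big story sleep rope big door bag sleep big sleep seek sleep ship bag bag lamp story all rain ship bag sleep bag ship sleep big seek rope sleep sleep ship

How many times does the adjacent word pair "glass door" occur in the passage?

Scanning the 41 overlapping bigram windows for "glass door":
  (none found)

0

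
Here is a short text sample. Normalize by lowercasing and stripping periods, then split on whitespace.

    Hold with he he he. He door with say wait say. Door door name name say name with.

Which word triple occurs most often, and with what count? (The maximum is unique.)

"he he he", 2 times

Trigram frequencies (highest first):
  he he he: 2
  hold with he: 1
  with he he: 1
  he he door: 1
  he door with: 1
  door with say: 1
  … (9 more, each ≤ 1)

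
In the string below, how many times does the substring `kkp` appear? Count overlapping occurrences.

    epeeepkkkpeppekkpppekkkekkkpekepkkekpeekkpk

Sliding a length-3 window over the 43 characters (41 positions):
  position 8–10: kkp
  position 15–17: kkp
  position 26–28: kkp
  position 40–42: kkp

4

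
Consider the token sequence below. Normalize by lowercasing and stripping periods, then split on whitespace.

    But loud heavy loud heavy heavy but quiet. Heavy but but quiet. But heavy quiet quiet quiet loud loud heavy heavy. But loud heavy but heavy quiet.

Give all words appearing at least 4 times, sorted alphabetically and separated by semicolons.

Unigram counts meeting the condition (at least 4 times):
  but: 7
  heavy: 9
  loud: 5
  quiet: 6

but; heavy; loud; quiet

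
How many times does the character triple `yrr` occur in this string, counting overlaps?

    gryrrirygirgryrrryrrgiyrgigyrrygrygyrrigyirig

Sliding a length-3 window over the 45 characters (43 positions):
  position 3–5: yrr
  position 14–16: yrr
  position 18–20: yrr
  position 28–30: yrr
  position 36–38: yrr

5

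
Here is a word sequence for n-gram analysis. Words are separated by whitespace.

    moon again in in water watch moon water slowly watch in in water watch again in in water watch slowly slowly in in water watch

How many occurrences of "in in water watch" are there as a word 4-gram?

4

Scanning the 22 overlapping 4-gram windows for "in in water watch":
  position 3–6: in in water watch
  position 11–14: in in water watch
  position 16–19: in in water watch
  position 22–25: in in water watch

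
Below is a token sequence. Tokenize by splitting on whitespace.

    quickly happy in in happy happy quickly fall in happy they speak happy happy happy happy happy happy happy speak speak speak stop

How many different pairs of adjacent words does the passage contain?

23 tokens → 22 bigram windows in total.
Repeated bigrams (each contributes count−1 duplicates):
  happy happy: 7
  in happy: 2
  speak speak: 2
8 duplicate windows → 22 − 8 = 14 distinct.

14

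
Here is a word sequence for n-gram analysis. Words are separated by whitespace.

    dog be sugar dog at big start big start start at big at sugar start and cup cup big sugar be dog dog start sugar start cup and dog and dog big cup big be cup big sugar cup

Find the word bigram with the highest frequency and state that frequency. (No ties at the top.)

Bigram frequencies (highest first):
  cup big: 3
  at big: 2
  big start: 2
  sugar start: 2
  big sugar: 2
  and dog: 2
  … (25 more, each ≤ 1)

"cup big", 3 times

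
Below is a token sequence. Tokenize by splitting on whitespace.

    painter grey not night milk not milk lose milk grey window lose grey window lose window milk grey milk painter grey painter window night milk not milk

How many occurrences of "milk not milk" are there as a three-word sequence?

2

Scanning the 25 overlapping trigram windows for "milk not milk":
  position 5–7: milk not milk
  position 25–27: milk not milk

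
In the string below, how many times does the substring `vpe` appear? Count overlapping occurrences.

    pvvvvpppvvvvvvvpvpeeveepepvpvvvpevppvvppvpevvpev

Sliding a length-3 window over the 48 characters (46 positions):
  position 17–19: vpe
  position 31–33: vpe
  position 41–43: vpe
  position 45–47: vpe

4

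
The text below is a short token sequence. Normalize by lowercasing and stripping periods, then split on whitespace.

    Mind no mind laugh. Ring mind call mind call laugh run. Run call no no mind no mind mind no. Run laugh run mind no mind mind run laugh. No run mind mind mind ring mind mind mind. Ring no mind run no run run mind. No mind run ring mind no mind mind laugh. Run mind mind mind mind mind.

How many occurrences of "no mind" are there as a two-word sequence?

Scanning the 60 overlapping bigram windows for "no mind":
  position 2–3: no mind
  position 15–16: no mind
  position 17–18: no mind
  position 25–26: no mind
  position 40–41: no mind
  position 47–48: no mind
  position 52–53: no mind

7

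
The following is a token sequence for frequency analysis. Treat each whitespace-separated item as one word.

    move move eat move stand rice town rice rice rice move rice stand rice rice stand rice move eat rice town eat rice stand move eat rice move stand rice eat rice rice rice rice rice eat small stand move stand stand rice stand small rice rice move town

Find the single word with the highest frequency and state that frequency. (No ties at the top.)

Unigram frequencies (highest first):
  rice: 20
  move: 9
  stand: 9
  eat: 6
  town: 3
  small: 2

"rice", 20 times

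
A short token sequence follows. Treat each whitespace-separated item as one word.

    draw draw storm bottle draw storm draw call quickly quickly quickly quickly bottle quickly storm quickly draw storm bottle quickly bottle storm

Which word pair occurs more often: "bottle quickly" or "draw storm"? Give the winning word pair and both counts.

"bottle quickly": 2 occurrences
"draw storm": 3 occurrences

"draw storm" (3 vs 2)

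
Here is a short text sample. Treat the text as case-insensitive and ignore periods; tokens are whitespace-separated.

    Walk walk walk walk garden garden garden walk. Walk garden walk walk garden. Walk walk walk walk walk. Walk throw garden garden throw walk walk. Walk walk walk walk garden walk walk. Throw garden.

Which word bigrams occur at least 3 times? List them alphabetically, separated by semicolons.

garden garden; garden walk; walk garden; walk walk

Bigram counts meeting the condition (at least 3 times):
  garden garden: 3
  garden walk: 4
  walk garden: 4
  walk walk: 16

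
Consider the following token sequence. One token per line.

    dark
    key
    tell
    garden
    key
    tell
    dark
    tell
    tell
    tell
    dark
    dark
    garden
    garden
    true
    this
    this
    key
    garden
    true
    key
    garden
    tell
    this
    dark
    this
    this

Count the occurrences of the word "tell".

Scanning the 27 tokens for "tell":
  position 3: tell
  position 6: tell
  position 8: tell
  position 9: tell
  position 10: tell
  position 23: tell

6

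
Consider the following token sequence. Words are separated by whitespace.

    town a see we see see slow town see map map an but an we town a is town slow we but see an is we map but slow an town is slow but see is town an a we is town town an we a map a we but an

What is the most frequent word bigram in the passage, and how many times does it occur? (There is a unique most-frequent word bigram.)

Bigram frequencies (highest first):
  is town: 3
  town a: 2
  but an: 2
  an we: 2
  we but: 2
  but see: 2
  … (35 more, each ≤ 2)

"is town", 3 times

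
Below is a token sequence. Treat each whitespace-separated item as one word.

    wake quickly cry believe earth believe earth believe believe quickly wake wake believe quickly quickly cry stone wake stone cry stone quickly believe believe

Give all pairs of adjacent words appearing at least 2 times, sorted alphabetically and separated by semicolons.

believe believe; believe earth; believe quickly; cry stone; earth believe; quickly cry

Bigram counts meeting the condition (at least 2 times):
  believe believe: 2
  believe earth: 2
  believe quickly: 2
  cry stone: 2
  earth believe: 2
  quickly cry: 2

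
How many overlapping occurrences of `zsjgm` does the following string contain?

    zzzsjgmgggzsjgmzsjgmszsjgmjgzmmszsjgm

Sliding a length-5 window over the 37 characters (33 positions):
  position 3–7: zsjgm
  position 11–15: zsjgm
  position 16–20: zsjgm
  position 22–26: zsjgm
  position 33–37: zsjgm

5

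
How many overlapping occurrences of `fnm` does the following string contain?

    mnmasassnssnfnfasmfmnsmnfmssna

0

Sliding a length-3 window over the 30 characters (28 positions):
  (no match at any position)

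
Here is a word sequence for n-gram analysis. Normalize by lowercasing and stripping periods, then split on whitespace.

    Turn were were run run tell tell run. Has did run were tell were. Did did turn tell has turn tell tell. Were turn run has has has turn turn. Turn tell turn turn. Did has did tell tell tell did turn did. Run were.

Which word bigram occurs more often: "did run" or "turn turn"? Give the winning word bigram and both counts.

"did run": 2 occurrences
"turn turn": 3 occurrences

"turn turn" (3 vs 2)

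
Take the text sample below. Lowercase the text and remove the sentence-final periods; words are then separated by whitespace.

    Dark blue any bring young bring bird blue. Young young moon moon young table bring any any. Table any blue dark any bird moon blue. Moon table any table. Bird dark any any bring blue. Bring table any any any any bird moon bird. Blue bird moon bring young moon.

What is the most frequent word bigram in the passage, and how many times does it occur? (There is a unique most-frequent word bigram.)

"any any", 5 times

Bigram frequencies (highest first):
  any any: 5
  table any: 3
  bird moon: 3
  any bring: 2
  bring young: 2
  bird blue: 2
  … (28 more, each ≤ 2)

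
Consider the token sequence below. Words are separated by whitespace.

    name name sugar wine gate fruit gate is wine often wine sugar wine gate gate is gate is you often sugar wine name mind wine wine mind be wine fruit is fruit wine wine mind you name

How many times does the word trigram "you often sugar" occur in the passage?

1

Scanning the 35 overlapping trigram windows for "you often sugar":
  position 19–21: you often sugar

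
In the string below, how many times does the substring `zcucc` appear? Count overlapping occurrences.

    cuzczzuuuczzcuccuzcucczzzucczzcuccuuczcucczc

4

Sliding a length-5 window over the 44 characters (40 positions):
  position 12–16: zcucc
  position 18–22: zcucc
  position 30–34: zcucc
  position 38–42: zcucc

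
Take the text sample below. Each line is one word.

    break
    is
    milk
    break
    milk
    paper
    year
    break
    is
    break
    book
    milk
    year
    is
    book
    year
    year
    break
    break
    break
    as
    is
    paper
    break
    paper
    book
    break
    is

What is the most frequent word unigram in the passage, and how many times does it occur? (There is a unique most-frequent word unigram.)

Unigram frequencies (highest first):
  break: 9
  is: 5
  year: 4
  milk: 3
  paper: 3
  book: 3
  … (1 more, each ≤ 1)

"break", 9 times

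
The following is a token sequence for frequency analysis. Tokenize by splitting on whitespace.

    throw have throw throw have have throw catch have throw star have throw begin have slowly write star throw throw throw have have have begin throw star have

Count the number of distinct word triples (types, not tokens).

28 tokens → 26 trigram windows in total.
Repeated trigrams (each contributes count−1 duplicates):
  throw have have: 2
  throw star have: 2
  throw throw have: 2
3 duplicate windows → 26 − 3 = 23 distinct.

23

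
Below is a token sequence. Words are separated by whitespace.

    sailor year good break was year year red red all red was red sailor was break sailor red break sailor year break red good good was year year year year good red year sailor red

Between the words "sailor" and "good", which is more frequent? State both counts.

"sailor" (5 vs 4)

"sailor": 5 occurrences
"good": 4 occurrences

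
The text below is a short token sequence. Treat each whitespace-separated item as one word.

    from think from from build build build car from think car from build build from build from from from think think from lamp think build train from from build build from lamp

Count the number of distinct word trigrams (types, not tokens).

26

32 tokens → 30 trigram windows in total.
Repeated trigrams (each contributes count−1 duplicates):
  from build build: 3
  build build from: 2
  from from build: 2
4 duplicate windows → 30 − 4 = 26 distinct.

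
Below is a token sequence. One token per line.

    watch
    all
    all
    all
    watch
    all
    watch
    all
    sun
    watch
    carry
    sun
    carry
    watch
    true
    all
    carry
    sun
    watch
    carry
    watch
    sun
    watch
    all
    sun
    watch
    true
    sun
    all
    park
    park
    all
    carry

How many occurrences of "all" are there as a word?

9

Scanning the 33 tokens for "all":
  position 2: all
  position 3: all
  position 4: all
  position 6: all
  position 8: all
  position 16: all
  position 24: all
  position 29: all
  position 32: all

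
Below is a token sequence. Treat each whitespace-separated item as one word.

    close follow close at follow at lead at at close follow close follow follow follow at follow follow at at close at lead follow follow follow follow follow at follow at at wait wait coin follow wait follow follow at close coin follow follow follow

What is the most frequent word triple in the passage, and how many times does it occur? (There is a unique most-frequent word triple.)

"follow follow follow", 5 times

Trigram frequencies (highest first):
  follow follow follow: 5
  follow follow at: 4
  close follow close: 2
  at follow at: 2
  at at close: 2
  follow at follow: 2
  … (25 more, each ≤ 2)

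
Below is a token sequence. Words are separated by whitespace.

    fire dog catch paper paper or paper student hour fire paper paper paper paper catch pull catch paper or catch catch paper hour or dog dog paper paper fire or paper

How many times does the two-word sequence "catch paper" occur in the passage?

Scanning the 30 overlapping bigram windows for "catch paper":
  position 3–4: catch paper
  position 17–18: catch paper
  position 21–22: catch paper

3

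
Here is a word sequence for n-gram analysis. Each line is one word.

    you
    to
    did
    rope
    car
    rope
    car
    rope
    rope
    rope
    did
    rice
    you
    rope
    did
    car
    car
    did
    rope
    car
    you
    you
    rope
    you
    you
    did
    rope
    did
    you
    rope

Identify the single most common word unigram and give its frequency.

Unigram frequencies (highest first):
  rope: 10
  you: 7
  did: 6
  car: 5
  to: 1
  rice: 1

"rope", 10 times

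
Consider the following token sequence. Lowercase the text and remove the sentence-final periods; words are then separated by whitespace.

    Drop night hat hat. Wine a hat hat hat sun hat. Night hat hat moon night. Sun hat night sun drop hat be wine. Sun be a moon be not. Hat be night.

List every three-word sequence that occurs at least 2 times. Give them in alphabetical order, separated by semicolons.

night hat hat; sun hat night

Trigram counts meeting the condition (at least 2 times):
  night hat hat: 2
  sun hat night: 2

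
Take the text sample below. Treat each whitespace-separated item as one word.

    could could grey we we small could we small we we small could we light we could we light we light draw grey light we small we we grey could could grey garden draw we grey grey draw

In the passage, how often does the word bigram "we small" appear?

Scanning the 37 overlapping bigram windows for "we small":
  position 5–6: we small
  position 8–9: we small
  position 11–12: we small
  position 25–26: we small

4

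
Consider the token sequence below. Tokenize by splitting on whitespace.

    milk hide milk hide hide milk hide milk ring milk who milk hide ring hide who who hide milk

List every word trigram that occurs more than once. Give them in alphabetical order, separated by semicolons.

hide milk hide; milk hide milk

Trigram counts meeting the condition (more than once):
  hide milk hide: 2
  milk hide milk: 2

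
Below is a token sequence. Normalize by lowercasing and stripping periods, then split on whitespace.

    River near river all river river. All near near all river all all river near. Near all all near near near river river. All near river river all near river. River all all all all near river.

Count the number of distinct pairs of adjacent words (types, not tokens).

37 tokens → 36 bigram windows in total.
Repeated bigrams (each contributes count−1 duplicates):
  river all: 6
  all all: 5
  all near: 5
  near river: 5
  near near: 4
  river river: 4
  all river: 3
  near all: 2
  … (1 more repeated)
27 duplicate windows → 36 − 27 = 9 distinct.

9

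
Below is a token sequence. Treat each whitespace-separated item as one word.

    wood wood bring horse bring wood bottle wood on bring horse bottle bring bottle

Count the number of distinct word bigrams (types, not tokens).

14 tokens → 13 bigram windows in total.
Repeated bigrams (each contributes count−1 duplicates):
  bring horse: 2
1 duplicate windows → 13 − 1 = 12 distinct.

12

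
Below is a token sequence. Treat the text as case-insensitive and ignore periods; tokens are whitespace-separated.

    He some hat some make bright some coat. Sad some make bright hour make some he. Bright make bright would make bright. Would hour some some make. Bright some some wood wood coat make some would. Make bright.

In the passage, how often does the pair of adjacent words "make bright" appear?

Scanning the 37 overlapping bigram windows for "make bright":
  position 5–6: make bright
  position 11–12: make bright
  position 18–19: make bright
  position 21–22: make bright
  position 27–28: make bright
  position 37–38: make bright

6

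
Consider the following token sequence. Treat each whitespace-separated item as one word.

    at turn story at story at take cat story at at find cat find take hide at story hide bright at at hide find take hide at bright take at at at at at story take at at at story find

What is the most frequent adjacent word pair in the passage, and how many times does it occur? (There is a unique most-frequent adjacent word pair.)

Bigram frequencies (highest first):
  at at: 8
  at story: 4
  story at: 3
  find take: 2
  take hide: 2
  hide at: 2
  … (18 more, each ≤ 2)

"at at", 8 times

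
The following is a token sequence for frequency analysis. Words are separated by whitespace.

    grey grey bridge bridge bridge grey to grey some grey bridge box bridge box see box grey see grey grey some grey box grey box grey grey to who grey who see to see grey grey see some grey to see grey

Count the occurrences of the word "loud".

0

Scanning the 42 tokens for "loud":
  (none found)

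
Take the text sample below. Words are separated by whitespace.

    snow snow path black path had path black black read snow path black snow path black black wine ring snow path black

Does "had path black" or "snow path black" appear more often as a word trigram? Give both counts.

"snow path black" (4 vs 1)

"had path black": 1 occurrence
"snow path black": 4 occurrences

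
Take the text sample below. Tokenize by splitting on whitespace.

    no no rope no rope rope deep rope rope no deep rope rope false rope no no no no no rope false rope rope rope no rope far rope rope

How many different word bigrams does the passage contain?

11

30 tokens → 29 bigram windows in total.
Repeated bigrams (each contributes count−1 duplicates):
  rope rope: 6
  no no: 5
  no rope: 4
  rope no: 4
  deep rope: 2
  false rope: 2
  rope false: 2
18 duplicate windows → 29 − 18 = 11 distinct.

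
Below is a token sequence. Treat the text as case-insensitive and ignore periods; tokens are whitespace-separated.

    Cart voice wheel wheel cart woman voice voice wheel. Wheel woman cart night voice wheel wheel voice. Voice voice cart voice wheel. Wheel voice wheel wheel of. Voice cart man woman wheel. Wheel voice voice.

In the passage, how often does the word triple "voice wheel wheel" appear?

Scanning the 33 overlapping trigram windows for "voice wheel wheel":
  position 2–4: voice wheel wheel
  position 8–10: voice wheel wheel
  position 14–16: voice wheel wheel
  position 21–23: voice wheel wheel
  position 24–26: voice wheel wheel

5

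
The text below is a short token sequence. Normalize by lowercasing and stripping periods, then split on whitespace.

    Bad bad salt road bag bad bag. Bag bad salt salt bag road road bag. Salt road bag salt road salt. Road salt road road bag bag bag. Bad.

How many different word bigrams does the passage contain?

29 tokens → 28 bigram windows in total.
Repeated bigrams (each contributes count−1 duplicates):
  salt road: 5
  road bag: 4
  bag bad: 3
  bag bag: 3
  bad salt: 2
  bag salt: 2
  road road: 2
  road salt: 2
15 duplicate windows → 28 − 15 = 13 distinct.

13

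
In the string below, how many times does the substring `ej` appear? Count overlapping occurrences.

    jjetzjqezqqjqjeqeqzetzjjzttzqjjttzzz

Sliding a length-2 window over the 36 characters (35 positions):
  (no match at any position)

0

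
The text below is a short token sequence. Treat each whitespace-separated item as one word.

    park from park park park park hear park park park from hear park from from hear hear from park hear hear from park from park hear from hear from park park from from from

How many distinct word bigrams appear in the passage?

9

34 tokens → 33 bigram windows in total.
Repeated bigrams (each contributes count−1 duplicates):
  park park: 6
  from park: 5
  park from: 5
  hear from: 4
  from from: 3
  from hear: 3
  park hear: 3
  hear hear: 2
  … (1 more repeated)
24 duplicate windows → 33 − 24 = 9 distinct.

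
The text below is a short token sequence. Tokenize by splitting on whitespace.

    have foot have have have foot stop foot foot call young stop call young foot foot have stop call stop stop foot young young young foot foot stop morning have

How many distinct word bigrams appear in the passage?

30 tokens → 29 bigram windows in total.
Repeated bigrams (each contributes count−1 duplicates):
  foot foot: 3
  call young: 2
  foot have: 2
  foot stop: 2
  have foot: 2
  have have: 2
  stop call: 2
  stop foot: 2
  … (2 more repeated)
11 duplicate windows → 29 − 11 = 18 distinct.

18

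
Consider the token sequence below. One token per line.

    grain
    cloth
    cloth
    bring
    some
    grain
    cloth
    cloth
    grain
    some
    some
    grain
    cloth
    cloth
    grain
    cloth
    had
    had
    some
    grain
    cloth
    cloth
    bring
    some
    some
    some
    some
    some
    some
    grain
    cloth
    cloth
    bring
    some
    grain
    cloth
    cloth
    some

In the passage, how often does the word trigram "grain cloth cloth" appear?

6

Scanning the 36 overlapping trigram windows for "grain cloth cloth":
  position 1–3: grain cloth cloth
  position 6–8: grain cloth cloth
  position 12–14: grain cloth cloth
  position 20–22: grain cloth cloth
  position 30–32: grain cloth cloth
  position 35–37: grain cloth cloth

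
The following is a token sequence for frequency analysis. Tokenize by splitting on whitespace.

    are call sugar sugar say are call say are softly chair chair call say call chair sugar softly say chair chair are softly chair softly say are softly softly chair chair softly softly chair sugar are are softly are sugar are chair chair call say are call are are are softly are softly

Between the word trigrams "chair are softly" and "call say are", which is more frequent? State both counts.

"chair are softly": 1 occurrence
"call say are": 2 occurrences

"call say are" (2 vs 1)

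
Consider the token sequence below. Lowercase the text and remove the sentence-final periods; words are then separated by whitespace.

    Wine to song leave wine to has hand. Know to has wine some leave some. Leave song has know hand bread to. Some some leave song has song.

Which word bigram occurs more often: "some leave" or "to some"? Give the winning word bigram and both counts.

"some leave": 3 occurrences
"to some": 1 occurrence

"some leave" (3 vs 1)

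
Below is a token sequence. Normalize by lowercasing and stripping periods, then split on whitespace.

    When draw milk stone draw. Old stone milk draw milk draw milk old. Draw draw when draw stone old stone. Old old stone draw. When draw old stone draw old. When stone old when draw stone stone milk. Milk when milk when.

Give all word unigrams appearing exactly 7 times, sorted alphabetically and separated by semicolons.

milk; when

Unigram counts meeting the condition (exactly 7 times):
  milk: 7
  when: 7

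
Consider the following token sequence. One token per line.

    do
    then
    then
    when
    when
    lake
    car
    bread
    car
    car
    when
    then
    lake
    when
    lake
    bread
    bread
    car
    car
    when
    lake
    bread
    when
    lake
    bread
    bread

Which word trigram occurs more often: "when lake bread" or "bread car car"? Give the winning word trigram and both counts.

"when lake bread": 3 occurrences
"bread car car": 2 occurrences

"when lake bread" (3 vs 2)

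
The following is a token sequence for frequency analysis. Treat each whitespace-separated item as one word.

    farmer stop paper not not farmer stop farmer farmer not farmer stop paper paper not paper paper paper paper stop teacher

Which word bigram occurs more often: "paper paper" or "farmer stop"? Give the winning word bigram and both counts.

"paper paper": 4 occurrences
"farmer stop": 3 occurrences

"paper paper" (4 vs 3)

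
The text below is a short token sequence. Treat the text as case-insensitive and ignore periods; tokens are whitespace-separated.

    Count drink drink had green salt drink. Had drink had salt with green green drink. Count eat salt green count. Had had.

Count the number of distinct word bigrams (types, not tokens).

19

22 tokens → 21 bigram windows in total.
Repeated bigrams (each contributes count−1 duplicates):
  drink had: 3
2 duplicate windows → 21 − 2 = 19 distinct.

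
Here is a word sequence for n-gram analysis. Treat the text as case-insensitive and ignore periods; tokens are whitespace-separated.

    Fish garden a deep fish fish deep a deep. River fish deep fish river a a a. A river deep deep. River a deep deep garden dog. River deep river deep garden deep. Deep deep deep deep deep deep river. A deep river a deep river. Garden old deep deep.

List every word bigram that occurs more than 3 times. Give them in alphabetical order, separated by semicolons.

a deep; deep deep; deep river; river a

Bigram counts meeting the condition (more than 3 times):
  a deep: 5
  deep deep: 9
  deep river: 6
  river a: 4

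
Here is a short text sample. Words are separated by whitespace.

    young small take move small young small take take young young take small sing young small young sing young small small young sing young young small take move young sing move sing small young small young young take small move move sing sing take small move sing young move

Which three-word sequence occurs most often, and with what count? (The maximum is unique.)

Trigram frequencies (highest first):
  young small take: 3
  small take move: 2
  small young small: 2
  young young take: 2
  young take small: 2
  sing young small: 2
  … (30 more, each ≤ 2)

"young small take", 3 times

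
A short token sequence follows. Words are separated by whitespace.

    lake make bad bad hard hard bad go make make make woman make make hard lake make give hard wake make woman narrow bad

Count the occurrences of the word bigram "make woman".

2

Scanning the 23 overlapping bigram windows for "make woman":
  position 11–12: make woman
  position 21–22: make woman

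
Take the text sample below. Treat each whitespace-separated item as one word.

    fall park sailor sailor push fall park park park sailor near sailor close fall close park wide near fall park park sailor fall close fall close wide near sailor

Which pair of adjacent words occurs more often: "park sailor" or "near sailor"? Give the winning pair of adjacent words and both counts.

"park sailor": 3 occurrences
"near sailor": 2 occurrences

"park sailor" (3 vs 2)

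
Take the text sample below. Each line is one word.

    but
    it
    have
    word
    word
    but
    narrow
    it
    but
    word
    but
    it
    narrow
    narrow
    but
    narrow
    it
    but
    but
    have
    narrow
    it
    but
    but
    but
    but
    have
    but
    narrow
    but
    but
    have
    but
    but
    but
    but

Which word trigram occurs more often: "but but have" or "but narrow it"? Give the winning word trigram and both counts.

"but but have" (3 vs 2)

"but but have": 3 occurrences
"but narrow it": 2 occurrences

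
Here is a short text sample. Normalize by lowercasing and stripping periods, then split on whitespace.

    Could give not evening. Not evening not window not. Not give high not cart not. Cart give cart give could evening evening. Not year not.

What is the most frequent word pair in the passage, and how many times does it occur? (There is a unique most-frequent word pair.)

Bigram frequencies (highest first):
  evening not: 3
  not evening: 2
  not cart: 2
  cart give: 2
  could give: 1
  give not: 1
  … (13 more, each ≤ 1)

"evening not", 3 times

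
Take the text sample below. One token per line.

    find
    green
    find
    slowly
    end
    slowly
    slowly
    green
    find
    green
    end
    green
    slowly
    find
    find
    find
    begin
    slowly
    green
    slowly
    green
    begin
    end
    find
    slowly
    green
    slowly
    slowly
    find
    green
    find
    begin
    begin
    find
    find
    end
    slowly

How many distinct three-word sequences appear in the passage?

33

37 tokens → 35 trigram windows in total.
Repeated trigrams (each contributes count−1 duplicates):
  find green find: 2
  slowly green slowly: 2
2 duplicate windows → 35 − 2 = 33 distinct.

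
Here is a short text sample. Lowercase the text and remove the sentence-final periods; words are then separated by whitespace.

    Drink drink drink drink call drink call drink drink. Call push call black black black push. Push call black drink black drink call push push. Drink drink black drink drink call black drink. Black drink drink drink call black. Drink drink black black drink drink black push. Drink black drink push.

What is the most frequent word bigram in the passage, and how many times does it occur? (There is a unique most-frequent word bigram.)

"drink drink", 10 times

Bigram frequencies (highest first):
  drink drink: 10
  black drink: 8
  drink call: 6
  drink black: 6
  call black: 4
  black black: 3
  … (7 more, each ≤ 2)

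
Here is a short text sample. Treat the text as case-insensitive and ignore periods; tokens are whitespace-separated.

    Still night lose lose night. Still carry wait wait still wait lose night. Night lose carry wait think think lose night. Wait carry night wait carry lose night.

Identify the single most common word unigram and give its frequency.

Unigram frequencies (highest first):
  night: 7
  lose: 6
  wait: 6
  carry: 4
  still: 3
  think: 2

"night", 7 times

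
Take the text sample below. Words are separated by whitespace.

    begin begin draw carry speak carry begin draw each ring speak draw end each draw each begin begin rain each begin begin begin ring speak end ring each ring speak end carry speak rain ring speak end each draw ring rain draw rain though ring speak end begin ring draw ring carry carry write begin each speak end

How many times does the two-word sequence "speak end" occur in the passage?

Scanning the 57 overlapping bigram windows for "speak end":
  position 25–26: speak end
  position 30–31: speak end
  position 36–37: speak end
  position 46–47: speak end
  position 57–58: speak end

5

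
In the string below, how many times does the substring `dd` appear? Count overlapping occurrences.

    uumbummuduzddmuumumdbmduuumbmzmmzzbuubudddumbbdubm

3

Sliding a length-2 window over the 50 characters (49 positions):
  position 12–13: dd
  position 40–41: dd
  position 41–42: dd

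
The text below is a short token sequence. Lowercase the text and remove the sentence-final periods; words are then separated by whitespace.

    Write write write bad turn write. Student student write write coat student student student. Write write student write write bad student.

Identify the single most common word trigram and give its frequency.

Trigram frequencies (highest first):
  student write write: 3
  write write bad: 2
  student student write: 2
  write write write: 1
  write bad turn: 1
  bad turn write: 1
  … (9 more, each ≤ 1)

"student write write", 3 times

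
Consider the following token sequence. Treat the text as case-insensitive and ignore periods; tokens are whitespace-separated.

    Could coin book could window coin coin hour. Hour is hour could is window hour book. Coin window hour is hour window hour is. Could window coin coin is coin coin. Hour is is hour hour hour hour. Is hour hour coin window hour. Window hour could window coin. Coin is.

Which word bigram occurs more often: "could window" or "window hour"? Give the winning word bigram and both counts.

"window hour" (5 vs 3)

"could window": 3 occurrences
"window hour": 5 occurrences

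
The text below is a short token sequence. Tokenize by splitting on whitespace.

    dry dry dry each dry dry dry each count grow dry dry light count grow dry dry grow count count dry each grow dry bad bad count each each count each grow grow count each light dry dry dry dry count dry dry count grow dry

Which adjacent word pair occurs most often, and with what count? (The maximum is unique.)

"dry dry", 10 times

Bigram frequencies (highest first):
  dry dry: 10
  grow dry: 4
  dry each: 3
  count grow: 3
  count each: 3
  each count: 2
  … (16 more, each ≤ 2)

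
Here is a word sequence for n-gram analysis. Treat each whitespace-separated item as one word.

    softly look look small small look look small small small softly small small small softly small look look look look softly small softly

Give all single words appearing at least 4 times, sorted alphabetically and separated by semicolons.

Unigram counts meeting the condition (at least 4 times):
  look: 8
  small: 10
  softly: 5

look; small; softly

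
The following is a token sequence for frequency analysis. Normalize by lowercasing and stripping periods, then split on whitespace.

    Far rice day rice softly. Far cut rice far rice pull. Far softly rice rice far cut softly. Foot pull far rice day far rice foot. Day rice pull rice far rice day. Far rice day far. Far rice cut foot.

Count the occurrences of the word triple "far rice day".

4

Scanning the 39 overlapping trigram windows for "far rice day":
  position 1–3: far rice day
  position 21–23: far rice day
  position 31–33: far rice day
  position 34–36: far rice day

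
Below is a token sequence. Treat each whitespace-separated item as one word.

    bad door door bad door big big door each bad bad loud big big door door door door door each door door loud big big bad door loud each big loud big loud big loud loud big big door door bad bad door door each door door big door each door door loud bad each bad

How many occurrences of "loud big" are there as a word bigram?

5

Scanning the 55 overlapping bigram windows for "loud big":
  position 12–13: loud big
  position 23–24: loud big
  position 31–32: loud big
  position 33–34: loud big
  position 36–37: loud big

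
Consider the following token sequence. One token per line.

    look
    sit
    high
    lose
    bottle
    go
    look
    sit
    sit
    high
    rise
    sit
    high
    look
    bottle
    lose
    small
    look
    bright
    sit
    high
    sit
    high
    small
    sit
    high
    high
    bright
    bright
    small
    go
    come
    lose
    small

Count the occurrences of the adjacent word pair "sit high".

6

Scanning the 33 overlapping bigram windows for "sit high":
  position 2–3: sit high
  position 9–10: sit high
  position 12–13: sit high
  position 20–21: sit high
  position 22–23: sit high
  position 25–26: sit high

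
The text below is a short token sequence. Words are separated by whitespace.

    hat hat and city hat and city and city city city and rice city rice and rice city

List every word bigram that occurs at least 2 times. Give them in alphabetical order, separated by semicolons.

and city; and rice; city and; city city; hat and; rice city

Bigram counts meeting the condition (at least 2 times):
  and city: 3
  and rice: 2
  city and: 2
  city city: 2
  hat and: 2
  rice city: 2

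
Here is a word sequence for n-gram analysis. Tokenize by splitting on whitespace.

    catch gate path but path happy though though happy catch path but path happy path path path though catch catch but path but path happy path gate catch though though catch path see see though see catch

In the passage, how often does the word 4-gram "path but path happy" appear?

3

Scanning the 34 overlapping 4-gram windows for "path but path happy":
  position 3–6: path but path happy
  position 11–14: path but path happy
  position 22–25: path but path happy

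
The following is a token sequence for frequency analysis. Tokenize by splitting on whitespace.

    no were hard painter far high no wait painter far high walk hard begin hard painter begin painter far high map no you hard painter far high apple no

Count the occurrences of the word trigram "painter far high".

4

Scanning the 27 overlapping trigram windows for "painter far high":
  position 4–6: painter far high
  position 9–11: painter far high
  position 18–20: painter far high
  position 25–27: painter far high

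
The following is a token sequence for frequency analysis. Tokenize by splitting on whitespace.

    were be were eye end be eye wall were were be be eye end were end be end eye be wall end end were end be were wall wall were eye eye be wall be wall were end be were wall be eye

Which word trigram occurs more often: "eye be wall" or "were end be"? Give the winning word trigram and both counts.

"were end be" (3 vs 2)

"eye be wall": 2 occurrences
"were end be": 3 occurrences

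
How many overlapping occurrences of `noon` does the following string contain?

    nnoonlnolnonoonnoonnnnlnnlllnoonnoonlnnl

Sliding a length-4 window over the 40 characters (37 positions):
  position 2–5: noon
  position 12–15: noon
  position 16–19: noon
  position 29–32: noon
  position 33–36: noon

5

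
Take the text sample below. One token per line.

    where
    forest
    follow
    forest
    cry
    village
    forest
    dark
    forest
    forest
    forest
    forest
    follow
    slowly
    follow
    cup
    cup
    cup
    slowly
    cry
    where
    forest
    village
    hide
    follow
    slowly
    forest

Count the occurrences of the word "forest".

Scanning the 27 tokens for "forest":
  position 2: forest
  position 4: forest
  position 7: forest
  position 9: forest
  position 10: forest
  position 11: forest
  position 12: forest
  position 22: forest
  position 27: forest

9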